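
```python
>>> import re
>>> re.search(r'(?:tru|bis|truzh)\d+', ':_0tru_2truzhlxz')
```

Here the pattern never matches, so the call returns None.

None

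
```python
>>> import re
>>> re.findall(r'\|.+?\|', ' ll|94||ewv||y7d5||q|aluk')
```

['|94|', '|ewv|', '|y7d5|', '|q|']

A non-greedy quantifier consumes as few characters as it can — just enough that the remainder of the pattern still matches from where it stops; whatever follows it matches normally.
With no groups in the pattern, `findall` gives back each whole match — 4 here.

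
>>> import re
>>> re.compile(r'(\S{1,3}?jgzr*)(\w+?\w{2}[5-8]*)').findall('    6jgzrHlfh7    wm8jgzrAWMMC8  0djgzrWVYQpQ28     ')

[('6jgzr', 'Hlf'), ('wm8jgzr', 'AWM'), ('0djgzr', 'WVY')]

Lazy quantifiers expand one character at a time until the remainder of the pattern can match.
With 2 capturing groups, `findall` returns a 2-tuple per match.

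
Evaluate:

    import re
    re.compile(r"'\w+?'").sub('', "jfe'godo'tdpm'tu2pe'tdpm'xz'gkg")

Matches: at [3:9] → "'godo'"; at [13:20] → "'tu2pe'"; at [24:28] → "'xz'".
Each match is replaced by ''.

'jfetdpmtdpmgkg'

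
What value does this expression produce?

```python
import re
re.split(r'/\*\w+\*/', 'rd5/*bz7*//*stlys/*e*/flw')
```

`split` removes every match and returns the 3 fragments in between.

['rd5', '/*stlys', 'flw']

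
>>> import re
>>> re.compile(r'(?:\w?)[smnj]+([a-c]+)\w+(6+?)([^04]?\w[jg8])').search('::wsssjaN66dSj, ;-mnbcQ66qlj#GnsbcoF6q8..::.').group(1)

'a'

Pattern: optionally a word character (non-capturing group); then one or more of one of [smnj]; then one or more of a character in [a-c] (captured); then one or more of a word character; then one or more of a literal '6' (lazy) (captured); then optionally any character except [04], then a word character, then one of [jg8] (captured).
`re.search` scans for the first position where the pattern succeeds.
The match spans [2:14] → 'wsssjaN66dSj'.
Captured: group 1 = 'a', group 2 = '6', group 3 = 'dSj'.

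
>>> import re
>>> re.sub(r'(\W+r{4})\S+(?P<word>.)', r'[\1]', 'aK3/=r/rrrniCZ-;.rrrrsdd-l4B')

'aK3/=r/rrrniCZ[-;.rrrr]'

The pattern matches one or more of a non-word character, then exactly 4 of a literal 'r' (captured); then one or more of a non-whitespace character; then any character (captured as 'word').
Matches: at [14:28] → '-;.rrrrsdd-l4B'.
Each match is replaced using the text its own group 1 captured.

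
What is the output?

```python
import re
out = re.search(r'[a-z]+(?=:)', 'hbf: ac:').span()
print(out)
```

Because the assertion is zero-width, the text it checks is not consumed and won't appear in the result.
The match spans [0:3] → 'hbf'.

(0, 3)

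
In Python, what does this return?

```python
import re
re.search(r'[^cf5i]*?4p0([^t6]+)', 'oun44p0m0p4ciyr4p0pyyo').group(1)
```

The pattern matches zero or more of any character except [cf5i] (lazy), then the literal '4p0'; then one or more of any character except [t6] (captured).
`re.search` tries every starting position until one works.
The match spans [0:22] → 'oun44p0m0p4ciyr4p0pyyo'.
Captured: group 1 = 'm0p4ciyr4p0pyyo'.

'm0p4ciyr4p0pyyo'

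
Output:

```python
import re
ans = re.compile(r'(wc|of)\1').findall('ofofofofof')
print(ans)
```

['of', 'of']

A backreference is literal: `\1` must see the identical characters the first group matched.
Matches: at [0:4] match 'ofof', group 1 = 'of'; at [4:8] match 'ofof', group 1 = 'of'.
One capturing group, so `findall` returns just the captured substring from each match — 2 in all.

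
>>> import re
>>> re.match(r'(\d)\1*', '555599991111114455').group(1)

After group 1 captures some text, `\1` only succeeds where that same text appears again.
`re.match` only tries the pattern at the start of the string.
The match spans [0:4] → '5555'.
Captured: group 1 = '5'.

'5'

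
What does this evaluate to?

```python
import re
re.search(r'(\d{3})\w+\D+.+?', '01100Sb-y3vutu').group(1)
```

'011'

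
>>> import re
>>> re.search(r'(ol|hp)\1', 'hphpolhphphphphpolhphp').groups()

('hp',)

A backreference is literal: `\1` must see the identical characters the first group matched.
`search` walks the string left to right and returns the first match it finds.
The match spans [0:4] → 'hphp'.
Captured: group 1 = 'hp'.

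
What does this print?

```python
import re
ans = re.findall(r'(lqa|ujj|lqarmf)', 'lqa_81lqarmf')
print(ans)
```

['lqa', 'lqa']

Branches in `(...|...)` are attempted left-to-right; the first branch that allows the whole pattern to succeed is taken.
Matches: at [0:3] match 'lqa', group 1 = 'lqa'; at [6:9] match 'lqa', group 1 = 'lqa'.
Because there's exactly one group, `findall` drops the full match and keeps group 1 from each hit.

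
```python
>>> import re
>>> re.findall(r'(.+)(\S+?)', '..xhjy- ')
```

[('..xhjy', '-')]

The pattern matches one or more of any character (captured); then one or more of a non-whitespace character (lazy) (captured).
Walking the string: at [0:7] match '..xhjy-', groups = ('..xhjy', '-').
`findall` packs the 2 group values into a tuple for every match.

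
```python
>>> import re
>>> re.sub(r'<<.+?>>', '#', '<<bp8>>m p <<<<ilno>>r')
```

'#m p #r'

With the lazy modifier that quantifier settles for the fewest repetitions that let the rest of the pattern succeed (the atoms after it are unaffected and can still be greedy).
`sub` substitutes '#' at each match site.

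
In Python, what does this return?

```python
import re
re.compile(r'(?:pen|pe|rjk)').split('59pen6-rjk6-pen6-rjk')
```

['59', '6-', '6-', '6-', '']

`|` is ordered: at each position the engine commits to the first alternative that works.
Matches to split on: at [2:5] → 'pen'; at [7:10] → 'rjk'; at [12:15] → 'pen'; at [17:20] → 'rjk'.
Splitting on the pattern gives 5 pieces.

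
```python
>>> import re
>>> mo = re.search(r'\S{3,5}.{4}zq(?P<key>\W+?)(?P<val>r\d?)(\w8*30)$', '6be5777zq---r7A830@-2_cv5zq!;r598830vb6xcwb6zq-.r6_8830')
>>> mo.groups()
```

('-.', 'r6', '_8830')

This matches 3 to 5 of a non-whitespace character, then exactly 4 of any character, then the literal 'zq'; then one or more of a non-word character (lazy) (captured as 'key'); then the literal 'r', then optionally a digit (captured as 'val'); then a word character, then zero or more of a literal '8', then the literal '30' (captured); then anchored at the end.
`re.search` scans for the first position where the pattern succeeds.
The match spans [35:55] → '0vb6xcwb6zq-.r6_8830'.
Captured: group 1 = '-.', group 2 = 'r6', group 3 = '_8830'.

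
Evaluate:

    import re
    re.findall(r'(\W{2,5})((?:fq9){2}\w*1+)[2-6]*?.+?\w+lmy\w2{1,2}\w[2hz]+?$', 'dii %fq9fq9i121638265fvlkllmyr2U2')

[(' %', 'fq9fq9i121')]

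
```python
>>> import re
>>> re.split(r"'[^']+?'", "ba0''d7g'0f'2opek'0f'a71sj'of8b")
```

["ba0'", '0f', '0f', 'of8b']

Matches to split on: at [4:9] → "'d7g'"; at [11:18] → "'2opek'"; at [20:27] → "'a71sj'".
`split` removes every match and returns the 4 fragments in between.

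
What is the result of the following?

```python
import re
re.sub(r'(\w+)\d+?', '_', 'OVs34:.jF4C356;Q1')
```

Pattern: one or more of a word character (captured); then one or more of a digit (lazy).
Matches: at [0:5] → 'OVs34'; at [7:14] → 'jF4C356'; at [15:17] → 'Q1'.
Every occurrence is swapped for '_'.

'_:._;_'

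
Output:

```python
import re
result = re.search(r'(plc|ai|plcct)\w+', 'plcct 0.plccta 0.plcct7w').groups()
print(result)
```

('plc',)

`re.search` scans for the first position where the pattern succeeds.
The match spans [0:5] → 'plcct'.
Captured: group 1 = 'plc'.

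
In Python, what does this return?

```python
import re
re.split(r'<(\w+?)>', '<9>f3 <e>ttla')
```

['', '9', 'f3 ', 'e', 'ttla']

The group in the pattern means `split` returns the separators' captures alongside the pieces.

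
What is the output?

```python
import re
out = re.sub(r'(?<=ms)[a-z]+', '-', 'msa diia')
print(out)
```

ms- diia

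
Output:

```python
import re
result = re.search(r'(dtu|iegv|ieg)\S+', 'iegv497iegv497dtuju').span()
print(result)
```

Unlike `match`, `search` isn't anchored — it looks for the pattern anywhere in the string.
The match spans [0:19] → 'iegv497iegv497dtuju'.
Captured: group 1 = 'iegv'.

(0, 19)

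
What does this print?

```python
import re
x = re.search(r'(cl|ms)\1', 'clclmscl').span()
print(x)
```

`\1` has to match the exact text group 1 already captured.
The match spans [0:4] → 'clcl'.

(0, 4)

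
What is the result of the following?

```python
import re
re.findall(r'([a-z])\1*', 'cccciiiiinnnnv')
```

['c', 'i', 'n', 'v']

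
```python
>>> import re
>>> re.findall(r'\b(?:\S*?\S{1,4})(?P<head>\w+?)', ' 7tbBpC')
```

['p']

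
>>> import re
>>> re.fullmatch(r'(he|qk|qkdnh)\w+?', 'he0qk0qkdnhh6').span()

(0, 13)

For `fullmatch`, every character of the input must be accounted for by the pattern.
The match spans [0:13] → 'he0qk0qkdnhh6'.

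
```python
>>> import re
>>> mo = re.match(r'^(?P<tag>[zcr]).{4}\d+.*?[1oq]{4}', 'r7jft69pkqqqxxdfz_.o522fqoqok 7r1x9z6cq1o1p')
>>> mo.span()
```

`match` is anchored at position 0; if the pattern doesn't fit there, it returns None.
The match spans [0:28] → 'r7jft69pkqqqxxdfz_.o522fqoqo'.

(0, 28)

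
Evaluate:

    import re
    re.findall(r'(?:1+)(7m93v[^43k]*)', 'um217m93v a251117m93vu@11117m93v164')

This matches one or more of a literal '1' (non-capturing group); then the literal '7m', then the literal '93v', then zero or more of any character except [43k] (captured).
Walking the string: at [3:19] match '17m93v a251117m9', group 1 = '7m93v a251117m9'; at [23:34] match '11117m93v16', group 1 = '7m93v16'.
`findall` collects group 1 from each match (2 total).

['7m93v a251117m9', '7m93v16']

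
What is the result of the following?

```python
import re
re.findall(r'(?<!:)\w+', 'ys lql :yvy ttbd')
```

The negative lookahead/lookbehind blocks any match where the forbidden context is present.
Scanning left to right: at [0:2] → 'ys'; at [3:6] → 'lql'; at [9:11] → 'vy'; at [12:16] → 'ttbd'.
`findall` yields the raw match text (4 of them) because the pattern has no groups.

['ys', 'lql', 'vy', 'ttbd']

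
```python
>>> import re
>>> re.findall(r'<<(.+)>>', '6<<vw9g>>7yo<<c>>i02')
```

['vw9g>>7yo<<c']

Matches: at [1:17] match '<<vw9g>>7yo<<c>>', group 1 = 'vw9g>>7yo<<c'.
One capturing group, so `findall` returns just the captured substring from the one match — 1 in all.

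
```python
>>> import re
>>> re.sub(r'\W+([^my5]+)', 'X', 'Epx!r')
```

'EpxX'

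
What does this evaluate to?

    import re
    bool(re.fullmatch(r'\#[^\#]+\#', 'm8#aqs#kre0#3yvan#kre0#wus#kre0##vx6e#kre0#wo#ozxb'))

`re.fullmatch` requires the pattern to consume the entire string.
Here the pattern can't cover the whole string, so the call returns None, and `bool(None)` is False.

False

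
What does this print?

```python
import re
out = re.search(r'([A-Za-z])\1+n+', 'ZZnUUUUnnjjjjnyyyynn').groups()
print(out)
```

`\1` has to match the exact text group 1 already captured.
`re.search` tries every starting position until one works.
The match spans [0:3] → 'ZZn'.
Captured: group 1 = 'Z'.

('Z',)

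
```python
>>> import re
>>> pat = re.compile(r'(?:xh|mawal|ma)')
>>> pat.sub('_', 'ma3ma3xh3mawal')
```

'_3_3_3_'

Alternation tries branches left to right and keeps the first one that lets the overall match succeed at that position.
Matches: at [0:2] → 'ma'; at [3:5] → 'ma'; at [6:8] → 'xh'; at [9:14] → 'mawal'.
`sub` substitutes '_' at each match site.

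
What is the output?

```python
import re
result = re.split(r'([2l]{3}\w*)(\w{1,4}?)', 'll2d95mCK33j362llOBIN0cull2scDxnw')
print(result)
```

['', 'll2d95mCK33j362llOBIN0cull2scDxn', 'w', '']

The pattern matches exactly 3 of one of [2l], then zero or more of a word character (captured); then 1 to 4 of a word character (lazy) (captured).
Matches to split on: at [0:33] → 'll2d95mCK33j362llOBIN0cull2scDxnw'.
The group in the pattern means `split` returns the separators' captures alongside the pieces.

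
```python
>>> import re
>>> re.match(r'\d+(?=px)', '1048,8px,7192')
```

None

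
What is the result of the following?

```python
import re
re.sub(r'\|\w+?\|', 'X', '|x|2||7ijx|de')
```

'X2|Xde'

Matches: at [0:3] → '|x|'; at [5:11] → '|7ijx|'.
Every occurrence is swapped for 'X'.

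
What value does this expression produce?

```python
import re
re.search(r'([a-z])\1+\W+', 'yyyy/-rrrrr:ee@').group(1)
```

'y'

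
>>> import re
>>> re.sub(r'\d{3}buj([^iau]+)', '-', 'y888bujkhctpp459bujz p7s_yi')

This matches exactly 3 of a digit, then the literal 'buj'; then one or more of any character except [iau] (captured).
Matches: at [1:17] → '888bujkhctpp459b'.
Every occurrence is swapped for '-'.

'y-ujz p7s_yi'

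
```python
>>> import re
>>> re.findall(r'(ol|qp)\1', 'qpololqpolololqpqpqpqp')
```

['ol', 'ol', 'qp', 'qp']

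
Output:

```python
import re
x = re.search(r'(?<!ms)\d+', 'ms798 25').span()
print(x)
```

(3, 5)

`(?!…)`/`(?<!…)` only lets a position through if the neighbouring text does NOT match; no characters are consumed.
The match spans [3:5] → '98'.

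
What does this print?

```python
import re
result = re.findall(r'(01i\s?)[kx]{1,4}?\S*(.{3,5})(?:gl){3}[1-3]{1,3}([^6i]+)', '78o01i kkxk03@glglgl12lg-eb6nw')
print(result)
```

Pattern: the literal '01i', then optionally whitespace (captured); then 1 to 4 of one of [kx] (lazy), then zero or more of a non-whitespace character; then 3 to 5 of any character (captured); then the literal 'gl' repeated 3 times, then 1 to 3 of a character in [1-3]; then one or more of any character except [6i] (captured).
Walking the string: at [3:27] match '01i kkxk03@glglgl12lg-eb', groups = ('01i ', '03@', 'lg-eb').
With 3 capturing groups, `findall` returns a 3-tuple per match.

[('01i ', '03@', 'lg-eb')]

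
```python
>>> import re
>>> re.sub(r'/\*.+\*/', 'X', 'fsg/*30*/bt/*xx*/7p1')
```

'fsgX7p1'

Every occurrence is swapped for 'X'.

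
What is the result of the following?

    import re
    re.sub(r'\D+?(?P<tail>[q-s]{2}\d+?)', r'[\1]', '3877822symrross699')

'3877822[ss6]99'

A non-greedy quantifier consumes as few characters as it can — just enough that the remainder of the pattern still matches from where it stops; whatever follows it matches normally.
Each match is replaced using the text its own group 1 captured.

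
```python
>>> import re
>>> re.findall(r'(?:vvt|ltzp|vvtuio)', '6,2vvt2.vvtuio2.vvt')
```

`|` is ordered: at each position the engine commits to the first alternative that works.
No capturing groups, so `findall` returns the 3 full match strings.

['vvt', 'vvt', 'vvt']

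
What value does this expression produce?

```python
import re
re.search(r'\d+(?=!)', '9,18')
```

None

The positive lookaround only admits positions where the adjacent text matches; those characters stay outside the span.
`re.search` scans for the first position where the pattern succeeds.
Here nothing in the string fits, so the call returns None.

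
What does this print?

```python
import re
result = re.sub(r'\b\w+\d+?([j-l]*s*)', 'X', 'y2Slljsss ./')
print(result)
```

The pattern matches a word boundary (`\b`, zero-width); then one or more of a word character, then one or more of a digit (lazy); then zero or more of a character in [j-l], then zero or more of the literal 's' (captured).
Every occurrence is swapped for 'X'.

XSlljsss ./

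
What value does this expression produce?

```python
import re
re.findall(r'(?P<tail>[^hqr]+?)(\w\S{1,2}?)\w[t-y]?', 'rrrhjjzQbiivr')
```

The pattern matches one or more of any character except [hqr] (lazy) (captured as 'tail'); then a word character, then 1 to 2 of a non-whitespace character (lazy) (captured); then a word character, then optionally a character in [t-y].
With 2 capturing groups, `findall` returns a 2-tuple per match.

[('j', 'jz'), ('b', 'ii')]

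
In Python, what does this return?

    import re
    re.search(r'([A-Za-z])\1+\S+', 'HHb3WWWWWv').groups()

('H',)

The match spans [0:10] → 'HHb3WWWWWv'.
Captured: group 1 = 'H'.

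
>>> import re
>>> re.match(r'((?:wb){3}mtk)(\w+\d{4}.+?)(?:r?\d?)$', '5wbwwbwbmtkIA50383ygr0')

The pattern matches the literal 'wb' repeated 3 times, then the literal 'mtk' (captured); then one or more of a word character, then exactly 4 of a digit, then one or more of any character (lazy) (captured); then optionally the literal 'r', then optionally a digit (non-capturing group); then anchored at the end.
`re.match` won't scan ahead — the pattern has to work from the very first character.
Here position 0 doesn't satisfy it, so the call returns None.

None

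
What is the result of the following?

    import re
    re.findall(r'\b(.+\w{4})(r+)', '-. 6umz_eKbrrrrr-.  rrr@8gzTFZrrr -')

[('6umz_eKbrrrrr-.  rrr@8gzTFZrr', 'r')]

This matches a word boundary (`\b`, zero-width); then one or more of any character, then exactly 4 of a word character (captured); then one or more of a literal 'r' (captured).
With 2 capturing groups, `findall` returns a 2-tuple per match.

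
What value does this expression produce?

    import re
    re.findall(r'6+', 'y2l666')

['666']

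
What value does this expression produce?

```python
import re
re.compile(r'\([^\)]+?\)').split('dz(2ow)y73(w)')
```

['dz', 'y73', '']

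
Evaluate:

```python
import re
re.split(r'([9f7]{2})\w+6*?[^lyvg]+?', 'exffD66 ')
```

['ex', 'ff', '']

Because the pattern has a capturing group, `split` also inserts each captured text between the pieces.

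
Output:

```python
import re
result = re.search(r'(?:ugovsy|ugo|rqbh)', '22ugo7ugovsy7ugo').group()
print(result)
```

ugo

The match spans [2:5] → 'ugo'.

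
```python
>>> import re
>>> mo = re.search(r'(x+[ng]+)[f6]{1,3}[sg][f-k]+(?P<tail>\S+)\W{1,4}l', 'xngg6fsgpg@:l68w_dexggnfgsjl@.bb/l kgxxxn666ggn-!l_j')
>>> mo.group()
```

This matches one or more of a literal 'x', then one or more of one of [ng] (captured); then 1 to 3 of one of [f6], then one of [sg]; then one or more of a character in [f-k]; then one or more of a non-whitespace character (captured as 'tail'); then 1 to 4 of a non-word character, then a literal 'l'.
`re.search` scans for the first position where the pattern succeeds.
The match spans [0:34] → 'xngg6fsgpg@:l68w_dexggnfgsjl@.bb/l'.
Captured: group 1 = 'xngg', group 2 = 'pg@:l68w_dexggnfgsjl@.bb'.

'xngg6fsgpg@:l68w_dexggnfgsjl@.bb/l'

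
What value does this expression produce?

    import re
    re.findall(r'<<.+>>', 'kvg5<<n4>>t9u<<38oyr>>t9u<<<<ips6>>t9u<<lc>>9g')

['<<n4>>t9u<<38oyr>>t9u<<<<ips6>>t9u<<lc>>']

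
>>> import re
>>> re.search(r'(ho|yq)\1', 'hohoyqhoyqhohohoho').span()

After group 1 captures some text, `\1` only succeeds where that same text appears again.
The match spans [0:4] → 'hoho'.

(0, 4)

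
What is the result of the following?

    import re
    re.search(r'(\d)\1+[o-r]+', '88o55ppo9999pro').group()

The backreference `\1` re-matches whatever the first group consumed, character for character.
The match spans [0:3] → '88o'.

'88o'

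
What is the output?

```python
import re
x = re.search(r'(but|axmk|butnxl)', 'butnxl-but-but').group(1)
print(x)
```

but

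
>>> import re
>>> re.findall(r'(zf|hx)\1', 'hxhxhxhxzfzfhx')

['hx', 'hx', 'zf']

The backreference `\1` re-matches whatever the first group consumed, character for character.
Scanning left to right: at [0:4] match 'hxhx', group 1 = 'hx'; at [4:8] match 'hxhx', group 1 = 'hx'; at [8:12] match 'zfzf', group 1 = 'zf'.
Because there's exactly one group, `findall` drops the full match and keeps group 1 from each hit.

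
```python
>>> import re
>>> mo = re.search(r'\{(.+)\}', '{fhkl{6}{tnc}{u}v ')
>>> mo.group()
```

`search` walks the string left to right and returns the first match it finds.
The match spans [0:16] → '{fhkl{6}{tnc}{u}'.
Captured: group 1 = 'fhkl{6}{tnc}{u'.

'{fhkl{6}{tnc}{u}'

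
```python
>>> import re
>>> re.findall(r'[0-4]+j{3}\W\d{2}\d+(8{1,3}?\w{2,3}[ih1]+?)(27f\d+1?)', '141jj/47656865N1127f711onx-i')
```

The pattern matches one or more of a character in [0-4], then exactly 3 of the literal 'j'; then a non-word character, then exactly 2 of a digit, then one or more of a digit; then 1 to 3 of a literal '8' (lazy), then 2 to 3 of a word character, then one or more of one of [ih1] (lazy) (captured); then the literal '27f', then one or more of a digit, then optionally a literal '1' (captured).
`findall` packs the 2 group values into a tuple for every match.
Nothing in the string satisfies the pattern, so the list is empty.

[]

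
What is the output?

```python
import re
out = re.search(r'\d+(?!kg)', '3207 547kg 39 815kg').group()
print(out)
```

Because the assertion is negative and zero-width, positions next to the forbidden text are skipped.
Unlike `match`, `search` isn't anchored — it looks for the pattern anywhere in the string.
The match spans [0:4] → '3207'.

3207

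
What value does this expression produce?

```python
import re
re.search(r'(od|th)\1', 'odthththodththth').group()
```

A backreference is literal: `\1` must see the identical characters the first group matched.
The match spans [2:6] → 'thth'.

'thth'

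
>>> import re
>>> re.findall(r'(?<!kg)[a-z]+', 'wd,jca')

['wd', 'jca']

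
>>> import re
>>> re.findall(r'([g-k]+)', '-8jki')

['jki']

Pattern: one or more of a character in [g-k] (captured).
Walking the string: at [2:5] match 'jki', group 1 = 'jki'.
With a single group, `findall` returns only what that group captured — 1 item.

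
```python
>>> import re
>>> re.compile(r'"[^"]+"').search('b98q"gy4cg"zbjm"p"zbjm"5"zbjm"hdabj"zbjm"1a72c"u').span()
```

The match spans [4:11] → '"gy4cg"'.

(4, 11)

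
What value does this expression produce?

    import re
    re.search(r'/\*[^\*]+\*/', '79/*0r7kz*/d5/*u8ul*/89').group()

The match spans [2:11] → '/*0r7kz*/'.

'/*0r7kz*/'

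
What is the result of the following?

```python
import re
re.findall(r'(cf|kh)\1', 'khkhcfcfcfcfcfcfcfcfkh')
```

['kh', 'cf', 'cf', 'cf', 'cf']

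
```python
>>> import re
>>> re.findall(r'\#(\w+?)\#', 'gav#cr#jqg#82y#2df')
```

With a single group, `findall` returns only what that group captured — 2 items.

['cr', '82y']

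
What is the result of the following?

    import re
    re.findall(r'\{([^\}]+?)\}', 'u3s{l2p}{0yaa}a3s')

['l2p', '0yaa']

With a single group, `findall` returns only what that group captured — 2 items.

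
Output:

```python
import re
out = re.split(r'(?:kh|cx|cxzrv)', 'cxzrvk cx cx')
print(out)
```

Alternation isn't longest-match — the leftmost alternative that fits at this position is chosen.
Each match becomes a cut point; 4 segments remain.

['', 'zrvk ', ' ', '']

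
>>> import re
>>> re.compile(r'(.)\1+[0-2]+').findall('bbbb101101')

['b']

`\1` is not a pattern — it's the concrete string captured by group 1, re-applied verbatim.
Because there's exactly one group, `findall` drops the full match and keeps group 1 from the one hit.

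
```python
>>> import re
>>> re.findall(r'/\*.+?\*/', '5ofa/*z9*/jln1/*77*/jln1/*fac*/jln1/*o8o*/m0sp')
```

A non-greedy quantifier consumes as few characters as it can — just enough that the remainder of the pattern still matches from where it stops; whatever follows it matches normally.
Scanning left to right: at [4:10] → '/*z9*/'; at [14:20] → '/*77*/'; at [24:31] → '/*fac*/'; at [35:42] → '/*o8o*/'.
No capturing groups, so `findall` returns the 4 full match strings.

['/*z9*/', '/*77*/', '/*fac*/', '/*o8o*/']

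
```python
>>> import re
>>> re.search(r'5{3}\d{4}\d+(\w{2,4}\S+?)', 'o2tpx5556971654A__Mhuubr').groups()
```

The match spans [5:20] → '5556971654A__Mh'.
Captured: group 1 = 'A__Mh'.

('A__Mh',)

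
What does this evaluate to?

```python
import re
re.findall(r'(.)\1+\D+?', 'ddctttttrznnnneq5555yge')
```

After group 1 captures some text, `\1` only succeeds where that same text appears again.
Because there's exactly one group, `findall` drops the full match and keeps group 1 from each hit.

['d', 't', 'n', '5']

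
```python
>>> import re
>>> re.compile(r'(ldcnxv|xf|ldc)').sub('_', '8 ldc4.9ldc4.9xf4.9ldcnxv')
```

`|` is ordered: at each position the engine commits to the first alternative that works.
`sub` substitutes '_' at each match site.

'8 _4.9_4.9_4.9_'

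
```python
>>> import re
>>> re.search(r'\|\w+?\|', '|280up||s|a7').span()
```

(0, 7)

The match spans [0:7] → '|280up|'.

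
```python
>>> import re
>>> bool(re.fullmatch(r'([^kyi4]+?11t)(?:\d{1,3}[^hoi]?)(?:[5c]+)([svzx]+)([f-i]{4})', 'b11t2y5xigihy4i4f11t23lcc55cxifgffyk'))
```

For `fullmatch`, every character of the input must be accounted for by the pattern.
Here the string isn't matched end-to-end, so the call returns None, and `bool(None)` is False.

False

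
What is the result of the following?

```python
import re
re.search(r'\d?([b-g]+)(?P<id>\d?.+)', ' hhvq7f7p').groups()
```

('f', '7p')

The match spans [5:9] → '7f7p'.
Captured: group 1 = 'f', group 2 = '7p'.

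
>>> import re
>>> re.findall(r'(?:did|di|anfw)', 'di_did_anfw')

['di', 'did', 'anfw']

`|` is ordered: at each position the engine commits to the first alternative that works.
Scanning left to right: at [0:2] → 'di'; at [3:6] → 'did'; at [7:11] → 'anfw'.
No capturing groups, so `findall` returns the 3 full match strings.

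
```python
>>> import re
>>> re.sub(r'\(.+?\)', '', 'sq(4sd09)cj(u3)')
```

With the lazy modifier that quantifier settles for the fewest repetitions that let the rest of the pattern succeed (the atoms after it are unaffected and can still be greedy).
Matches: at [2:9] → '(4sd09)'; at [11:15] → '(u3)'.
Each match is replaced by ''.

'sqcj'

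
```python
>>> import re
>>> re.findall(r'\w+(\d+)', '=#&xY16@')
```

['6']

This matches one or more of a word character; then one or more of a digit (captured).
Matches: at [3:7] match 'xY16', group 1 = '6'.
One capturing group, so `findall` returns just the captured substring from the one match — 1 in all.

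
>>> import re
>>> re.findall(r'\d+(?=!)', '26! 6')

Lookahead/lookbehind check context without consuming it, so the matched span excludes the asserted characters.
Scanning left to right: at [0:2] → '26'.
`findall` yields the raw match text (1 of them) because the pattern has no groups.

['26']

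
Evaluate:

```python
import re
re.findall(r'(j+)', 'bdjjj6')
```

['jjj']

With a single group, `findall` returns only what that group captured — 1 item.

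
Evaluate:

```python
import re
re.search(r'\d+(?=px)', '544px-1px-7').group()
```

'544'

The positive lookaround only admits positions where the adjacent text matches; those characters stay outside the span.
Unlike `match`, `search` isn't anchored — it looks for the pattern anywhere in the string.
The match spans [0:3] → '544'.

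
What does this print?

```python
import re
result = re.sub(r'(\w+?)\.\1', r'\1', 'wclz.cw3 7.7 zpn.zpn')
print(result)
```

`\1` has to match the exact text group 1 already captured.
The replacement refers to a captured group, so each match is rewritten using its own captured text.

wclz.cw3 7 zpn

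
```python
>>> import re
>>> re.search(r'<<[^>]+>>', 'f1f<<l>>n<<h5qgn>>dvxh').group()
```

'<<l>>'

Unlike `match`, `search` isn't anchored — it looks for the pattern anywhere in the string.
The match spans [3:8] → '<<l>>'.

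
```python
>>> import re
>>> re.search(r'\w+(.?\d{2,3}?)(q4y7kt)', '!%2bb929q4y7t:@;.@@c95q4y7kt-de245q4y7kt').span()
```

This matches one or more of a word character; then optionally any character, then 2 to 3 of a digit (lazy) (captured); then the literal 'q', then the literal '4y7', then the literal 'kt' (captured).
The match spans [19:28] → 'c95q4y7kt'.

(19, 28)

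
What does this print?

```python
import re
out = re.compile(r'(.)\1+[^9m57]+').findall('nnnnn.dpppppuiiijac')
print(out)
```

['n']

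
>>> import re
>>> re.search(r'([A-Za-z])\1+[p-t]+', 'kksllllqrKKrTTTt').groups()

The match spans [0:3] → 'kks'.
Captured: group 1 = 'k'.

('k',)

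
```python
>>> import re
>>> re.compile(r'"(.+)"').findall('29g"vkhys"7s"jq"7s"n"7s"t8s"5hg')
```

['vkhys"7s"jq"7s"n"7s"t8s']

Scanning left to right: at [3:28] match '"vkhys"7s"jq"7s"n"7s"t8s"', group 1 = 'vkhys"7s"jq"7s"n"7s"t8s'.
With a single group, `findall` returns only what that group captured — 1 item.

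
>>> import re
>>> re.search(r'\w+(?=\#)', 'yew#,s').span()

(0, 3)

The lookaround is zero-width — it requires the adjacent text to match without consuming it, so the asserted text isn't part of the match.
Unlike `match`, `search` isn't anchored — it looks for the pattern anywhere in the string.
The match spans [0:3] → 'yew'.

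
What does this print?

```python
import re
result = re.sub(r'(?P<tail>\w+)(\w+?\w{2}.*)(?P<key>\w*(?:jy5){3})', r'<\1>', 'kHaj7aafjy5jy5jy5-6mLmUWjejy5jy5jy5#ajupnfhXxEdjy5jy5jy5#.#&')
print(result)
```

<kHaj7aafjy5jy5>#.#&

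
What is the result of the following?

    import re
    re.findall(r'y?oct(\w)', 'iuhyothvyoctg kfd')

['g']

With a single group, `findall` returns only what that group captured — 1 item.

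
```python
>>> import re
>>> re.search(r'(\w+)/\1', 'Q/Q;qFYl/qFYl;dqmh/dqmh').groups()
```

('Q',)

`\1` is not a pattern — it's the concrete string captured by group 1, re-applied verbatim.
Unlike `match`, `search` isn't anchored — it looks for the pattern anywhere in the string.
The match spans [0:3] → 'Q/Q'.
Captured: group 1 = 'Q'.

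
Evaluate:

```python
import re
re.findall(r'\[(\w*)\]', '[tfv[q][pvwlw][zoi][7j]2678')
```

Walking the string: at [4:7] match '[q]', group 1 = 'q'; at [7:14] match '[pvwlw]', group 1 = 'pvwlw'; at [14:19] match '[zoi]', group 1 = 'zoi'; at [19:23] match '[7j]', group 1 = '7j'.
One capturing group, so `findall` returns just the captured substring from each match — 4 in all.

['q', 'pvwlw', 'zoi', '7j']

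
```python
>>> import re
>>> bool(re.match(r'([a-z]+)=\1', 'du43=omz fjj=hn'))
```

False

`match` is anchored at position 0; if the pattern doesn't fit there, it returns None.
Here the pattern fails at index 0, so the call returns None, and `bool(None)` is False.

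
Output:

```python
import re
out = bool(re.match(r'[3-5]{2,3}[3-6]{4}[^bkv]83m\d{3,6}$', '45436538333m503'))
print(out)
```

The pattern matches 2 to 3 of a character in [3-5], then exactly 4 of a character in [3-6]; then any character except [bkv]; then the literal '83m', then 3 to 6 of a digit; then anchored at the end.
`re.match` only tries the pattern at the start of the string.
Here the pattern fails at index 0, so the call returns None, and `bool(None)` is False.

False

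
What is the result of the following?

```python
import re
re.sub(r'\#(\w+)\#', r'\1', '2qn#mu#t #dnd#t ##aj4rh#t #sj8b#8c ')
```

'2qnmut dndt #aj4rht sj8b8c '

Matches: at [3:7] → '#mu#'; at [9:14] → '#dnd#'; at [17:24] → '#aj4rh#'; at [26:32] → '#sj8b#'.
Each match is replaced using the text its own group 1 captured.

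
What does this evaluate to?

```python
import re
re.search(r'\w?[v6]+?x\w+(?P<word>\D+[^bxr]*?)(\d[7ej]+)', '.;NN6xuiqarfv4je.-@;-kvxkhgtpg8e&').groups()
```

('.-@;-kvxkhgtpg', '8e')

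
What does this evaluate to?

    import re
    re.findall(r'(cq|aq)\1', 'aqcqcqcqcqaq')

After group 1 captures some text, `\1` only succeeds where that same text appears again.
`findall` collects group 1 from each match (2 total).

['cq', 'cq']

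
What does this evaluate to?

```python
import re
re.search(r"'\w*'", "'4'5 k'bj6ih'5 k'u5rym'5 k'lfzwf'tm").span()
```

The match spans [0:3] → "'4'".

(0, 3)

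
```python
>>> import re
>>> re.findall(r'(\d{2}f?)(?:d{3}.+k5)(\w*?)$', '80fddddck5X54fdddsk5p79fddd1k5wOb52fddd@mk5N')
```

[('80f', 'N')]

This matches exactly 2 of a digit, then optionally a literal 'f' (captured); then exactly 3 of a literal 'd', then one or more of any character, then the literal 'k5' (non-capturing group); then zero or more of a word character (lazy) (captured); then anchored at the end.
Scanning left to right: at [0:44] match '80fddddck5X54fdddsk5p79fddd1k5wOb52fddd@mk5N', groups = ('80f', 'N').
2 groups means the one result is a tuple of 2 captured strings — 1 here.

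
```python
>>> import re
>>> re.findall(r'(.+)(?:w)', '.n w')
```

With a single group, `findall` returns only what that group captured — 1 item.

['.n ']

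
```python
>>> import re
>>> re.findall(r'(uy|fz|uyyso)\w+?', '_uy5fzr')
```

['uy', 'fz']

Because there's exactly one group, `findall` drops the full match and keeps group 1 from each hit.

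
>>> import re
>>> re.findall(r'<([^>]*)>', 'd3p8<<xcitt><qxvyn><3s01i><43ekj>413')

With a single group, `findall` returns only what that group captured — 4 items.

['<xcitt', 'qxvyn', '3s01i', '43ekj']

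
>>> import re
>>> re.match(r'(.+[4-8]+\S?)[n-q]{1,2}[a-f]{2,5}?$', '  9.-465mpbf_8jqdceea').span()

(0, 21)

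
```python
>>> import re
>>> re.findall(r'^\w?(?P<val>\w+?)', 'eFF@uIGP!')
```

The `?` after the quantifier makes it lazy — it takes as little as possible before letting the rest of the pattern try.
Because there's exactly one group, `findall` drops the full match and keeps group 1 from the one hit.

['F']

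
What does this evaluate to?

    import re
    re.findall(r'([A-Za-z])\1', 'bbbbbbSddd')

['b', 'b', 'b', 'd']

A backreference is literal: `\1` must see the identical characters the first group matched.
With a single group, `findall` returns only what that group captured — 4 items.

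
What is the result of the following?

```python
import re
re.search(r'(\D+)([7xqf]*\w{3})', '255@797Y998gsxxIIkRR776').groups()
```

The match spans [3:8] → '@797Y'.
Captured: group 1 = '@', group 2 = '797Y'.

('@', '797Y')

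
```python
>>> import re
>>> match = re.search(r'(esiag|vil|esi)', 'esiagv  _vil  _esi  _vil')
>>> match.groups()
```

Branches in `(...|...)` are attempted left-to-right; the first branch that allows the whole pattern to succeed is taken.
Unlike `match`, `search` isn't anchored — it looks for the pattern anywhere in the string.
The match spans [0:5] → 'esiag'.
Captured: group 1 = 'esiag'.

('esiag',)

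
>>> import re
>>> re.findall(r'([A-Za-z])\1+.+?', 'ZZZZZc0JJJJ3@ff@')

['Z', 'J', 'f']

`\1` has to match the exact text group 1 already captured.
With a single group, `findall` returns only what that group captured — 3 items.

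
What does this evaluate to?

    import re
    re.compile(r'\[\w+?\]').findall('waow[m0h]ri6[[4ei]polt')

No capturing groups, so `findall` returns the 2 full match strings.

['[m0h]', '[4ei]']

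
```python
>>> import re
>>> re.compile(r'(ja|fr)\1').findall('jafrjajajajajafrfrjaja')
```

['ja', 'ja', 'fr', 'ja']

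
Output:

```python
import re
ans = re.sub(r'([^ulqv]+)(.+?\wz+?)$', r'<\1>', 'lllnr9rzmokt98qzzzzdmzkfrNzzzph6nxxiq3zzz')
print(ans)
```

lll<nr9rzmokt98>

Pattern: one or more of any character except [ulqv] (captured); then one or more of any character (lazy), then a word character, then one or more of a literal 'z' (lazy) (captured); then anchored at the end.
Matches: at [3:41] → 'nr9rzmokt98qzzzzdmzkfrNzzzph6nxxiq3zzz'.
The replacement refers to a captured group, so each match is rewritten using its own captured text.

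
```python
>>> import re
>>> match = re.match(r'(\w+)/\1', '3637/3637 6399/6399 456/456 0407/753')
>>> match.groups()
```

The match spans [0:9] → '3637/3637'.
Captured: group 1 = '3637'.

('3637',)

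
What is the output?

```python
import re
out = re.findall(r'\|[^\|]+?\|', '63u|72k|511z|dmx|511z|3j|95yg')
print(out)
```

['|72k|', '|dmx|', '|3j|']

Scanning left to right: at [3:8] → '|72k|'; at [12:17] → '|dmx|'; at [21:25] → '|3j|'.
Since nothing is captured, `findall` lists the 3 matched substrings directly.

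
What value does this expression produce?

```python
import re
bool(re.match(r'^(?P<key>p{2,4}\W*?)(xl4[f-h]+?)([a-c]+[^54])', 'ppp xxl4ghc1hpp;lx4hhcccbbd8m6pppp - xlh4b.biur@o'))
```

False

The pattern matches anchored at the start of the string; then 2 to 4 of a literal 'p', then zero or more of a non-word character (lazy) (captured as 'key'); then the literal 'xl4', then one or more of a character in [f-h] (lazy) (captured); then one or more of a character in [a-c], then any character except [54] (captured).
`match` is anchored at position 0; if the pattern doesn't fit there, it returns None.
Here the pattern fails at index 0, so the call returns None, and `bool(None)` is False.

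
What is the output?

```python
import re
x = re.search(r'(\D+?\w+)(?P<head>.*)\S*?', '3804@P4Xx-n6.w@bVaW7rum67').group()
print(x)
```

This matches one or more of a non-digit (lazy), then one or more of a word character (captured); then zero or more of any character (captured as 'head'); then zero or more of a non-whitespace character (lazy).
`re.search` tries every starting position until one works.
The match spans [4:25] → '@P4Xx-n6.w@bVaW7rum67'.
Captured: group 1 = '@P4Xx', group 2 = '-n6.w@bVaW7rum67'.

@P4Xx-n6.w@bVaW7rum67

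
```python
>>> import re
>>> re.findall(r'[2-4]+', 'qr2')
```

['2']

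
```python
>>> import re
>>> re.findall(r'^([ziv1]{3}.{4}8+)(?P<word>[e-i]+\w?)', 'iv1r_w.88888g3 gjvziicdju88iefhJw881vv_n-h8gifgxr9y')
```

[('iv1r_w.88888', 'g3')]

Pattern: anchored at the start of the string; then exactly 3 of one of [ziv1], then exactly 4 of any character, then one or more of a literal '8' (captured); then one or more of a character in [e-i], then optionally a word character (captured as 'word').
Scanning left to right: at [0:14] match 'iv1r_w.88888g3', groups = ('iv1r_w.88888', 'g3').
Multiple groups make `findall` return tuples — one 2-tuple for the one match.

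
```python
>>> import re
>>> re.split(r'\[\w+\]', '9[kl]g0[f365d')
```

`split` removes every match and returns the 2 fragments in between.

['9', 'g0[f365d']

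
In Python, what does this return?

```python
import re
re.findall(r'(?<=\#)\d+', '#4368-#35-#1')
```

['4368', '35', '1']

Lookahead/lookbehind check context without consuming it, so the matched span excludes the asserted characters.
With no groups in the pattern, `findall` gives back each whole match — 3 here.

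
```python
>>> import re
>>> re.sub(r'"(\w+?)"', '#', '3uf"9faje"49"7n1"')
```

'3uf#49#'

Matches: at [3:10] → '"9faje"'; at [12:17] → '"7n1"'.
`sub` substitutes '#' at each match site.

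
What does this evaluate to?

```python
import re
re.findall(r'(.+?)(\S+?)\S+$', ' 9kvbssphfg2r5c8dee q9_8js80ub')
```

[(' 9kvbssphfg2r5c8dee ', 'q')]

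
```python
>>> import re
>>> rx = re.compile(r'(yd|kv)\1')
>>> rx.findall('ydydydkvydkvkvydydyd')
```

The backreference `\1` re-matches whatever the first group consumed, character for character.
Walking the string: at [0:4] match 'ydyd', group 1 = 'yd'; at [10:14] match 'kvkv', group 1 = 'kv'; at [14:18] match 'ydyd', group 1 = 'yd'.
Because there's exactly one group, `findall` drops the full match and keeps group 1 from each hit.

['yd', 'kv', 'yd']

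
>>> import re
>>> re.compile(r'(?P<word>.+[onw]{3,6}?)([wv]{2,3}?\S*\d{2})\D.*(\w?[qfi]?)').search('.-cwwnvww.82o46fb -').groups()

('.-cwwn', 'vww.82o46', '')

The pattern matches one or more of any character, then 3 to 6 of one of [onw] (lazy) (captured as 'word'); then 2 to 3 of one of [wv] (lazy), then zero or more of a non-whitespace character, then exactly 2 of a digit (captured); then a non-digit, then zero or more of any character; then optionally a word character, then optionally one of [qfi] (captured).
`re.search` scans for the first position where the pattern succeeds.
The match spans [0:19] → '.-cwwnvww.82o46fb -'.
Captured: group 1 = '.-cwwn', group 2 = 'vww.82o46', group 3 = ''.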